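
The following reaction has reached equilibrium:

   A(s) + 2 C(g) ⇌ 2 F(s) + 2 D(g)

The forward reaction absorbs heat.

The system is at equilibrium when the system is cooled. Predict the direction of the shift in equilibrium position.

left

The forward reaction is endothermic. Lowering T favours the exothermic direction — shift to the left.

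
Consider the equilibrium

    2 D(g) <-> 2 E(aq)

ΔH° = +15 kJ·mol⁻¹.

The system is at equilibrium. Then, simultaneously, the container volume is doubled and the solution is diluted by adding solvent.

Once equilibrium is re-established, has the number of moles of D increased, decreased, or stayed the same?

Gas moles: reactants 2, products 0 (Δn_gas = -2). Expansion shifts the system toward the side with more moles of gas — to the left.
Dilution lowers every aqueous concentration by the same factor. Δn_aq = 2 − 0 = +2, so the system shifts toward the side with more dissolved moles — to the right.
The two effects oppose each other, so the net shift — and hence the change in D — cannot be determined from the given information.

cannot be determined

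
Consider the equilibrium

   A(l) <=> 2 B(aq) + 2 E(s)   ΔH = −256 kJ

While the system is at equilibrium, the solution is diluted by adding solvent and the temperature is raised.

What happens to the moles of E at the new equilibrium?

cannot be determined

Dilution lowers every aqueous concentration by the same factor. Δn_aq = 2 − 0 = +2, so the system shifts toward the side with more dissolved moles — to the right.
The forward reaction is exothermic. Raising T favours the endothermic direction — shift to the left.
The two effects oppose each other, so the net shift — and hence the change in E — cannot be determined from the given information.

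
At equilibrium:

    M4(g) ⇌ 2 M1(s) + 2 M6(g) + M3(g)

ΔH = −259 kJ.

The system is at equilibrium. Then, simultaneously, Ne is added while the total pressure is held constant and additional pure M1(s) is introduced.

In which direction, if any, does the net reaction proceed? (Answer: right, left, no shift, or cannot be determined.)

right

Adding inert gas at constant total pressure expands the volume and lowers every reacting partial pressure. With Δn_gas = 3 − 1 = +2, Q moves away from K toward the side with fewer gas moles, so the system shifts toward the side with more gas moles — to the right.
M1 is a pure solid; its activity is 1 regardless of amount, so Q is unaffected — no shift from this change.
Only the nonzero effect(s) matter; the net shift is to the right.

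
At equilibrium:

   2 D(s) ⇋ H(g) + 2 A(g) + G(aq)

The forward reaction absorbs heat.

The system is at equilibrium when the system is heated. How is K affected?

K depends on temperature via the van 't Hoff relation. The forward reaction is endothermic, so raising T increases K.

increases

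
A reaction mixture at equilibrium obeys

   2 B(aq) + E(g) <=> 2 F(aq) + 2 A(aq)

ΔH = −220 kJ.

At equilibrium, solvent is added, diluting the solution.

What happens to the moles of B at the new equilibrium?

Dilution lowers every aqueous concentration by the same factor. Δn_aq = 4 − 2 = +2, so the system shifts toward the side with more dissolved moles — to the right.
The net shift is to the right. B is a reactant, so its amount decreases.

decreases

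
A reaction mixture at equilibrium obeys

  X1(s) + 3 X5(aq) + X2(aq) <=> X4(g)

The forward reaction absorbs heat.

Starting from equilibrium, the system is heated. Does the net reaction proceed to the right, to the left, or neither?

The forward reaction is endothermic. Raising T favours the endothermic direction — shift to the right.

right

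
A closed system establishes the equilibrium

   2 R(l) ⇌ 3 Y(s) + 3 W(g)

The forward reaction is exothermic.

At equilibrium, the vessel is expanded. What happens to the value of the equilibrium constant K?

unchanged

The equilibrium constant depends only on temperature. This perturbation may move the position of equilibrium, but since T is unchanged, K itself is unchanged.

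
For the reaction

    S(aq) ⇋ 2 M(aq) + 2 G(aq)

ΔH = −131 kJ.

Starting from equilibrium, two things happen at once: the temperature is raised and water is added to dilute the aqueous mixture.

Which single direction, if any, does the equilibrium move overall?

The forward reaction is exothermic. Raising T favours the endothermic direction — shift to the left.
Dilution lowers every aqueous concentration by the same factor. Δn_aq = 4 − 1 = +3, so the system shifts toward the side with more dissolved moles — to the right.
The individual effects push in opposite directions; without quantitative information the net direction cannot be determined.

cannot be determined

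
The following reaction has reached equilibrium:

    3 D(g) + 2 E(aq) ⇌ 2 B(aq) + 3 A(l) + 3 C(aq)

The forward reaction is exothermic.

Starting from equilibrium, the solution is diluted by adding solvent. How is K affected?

The equilibrium constant depends only on temperature. This perturbation may move the position of equilibrium, but since T is unchanged, K itself is unchanged.

unchanged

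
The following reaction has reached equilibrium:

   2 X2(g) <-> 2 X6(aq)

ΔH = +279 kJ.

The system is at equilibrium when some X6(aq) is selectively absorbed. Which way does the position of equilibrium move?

Removing X6 (aq), a product, drives the reaction to the right.

right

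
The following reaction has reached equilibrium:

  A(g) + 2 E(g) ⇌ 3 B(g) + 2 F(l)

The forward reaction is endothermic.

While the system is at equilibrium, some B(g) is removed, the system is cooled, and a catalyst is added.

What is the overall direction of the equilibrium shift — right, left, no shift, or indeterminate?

Removing B (g), a product, drives the reaction to the right.
The forward reaction is endothermic. Lowering T favours the exothermic direction — shift to the left.
A catalyst speeds both forward and reverse rates equally; it changes neither Q nor K — no shift from this change.
The individual effects push in opposite directions; without quantitative information the net direction cannot be determined.

cannot be determined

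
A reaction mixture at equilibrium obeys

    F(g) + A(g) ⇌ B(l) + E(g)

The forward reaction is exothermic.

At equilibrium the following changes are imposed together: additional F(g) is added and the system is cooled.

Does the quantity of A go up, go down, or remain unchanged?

Adding F (g), a reactant, drives the reaction to the right.
The forward reaction is exothermic. Lowering T favours the exothermic direction — shift to the right.
The net shift is to the right. A is a reactant, so its amount decreases.

decreases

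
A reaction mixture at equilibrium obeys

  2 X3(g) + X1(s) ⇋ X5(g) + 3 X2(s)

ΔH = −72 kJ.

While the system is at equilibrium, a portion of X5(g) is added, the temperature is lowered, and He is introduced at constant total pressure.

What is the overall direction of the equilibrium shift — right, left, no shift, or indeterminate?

cannot be determined

Adding X5 (g), a product, drives the reaction to the left.
The forward reaction is exothermic. Lowering T favours the exothermic direction — shift to the right.
Adding inert gas at constant total pressure expands the volume and lowers every reacting partial pressure. With Δn_gas = 1 − 2 = -1, Q moves away from K toward the side with fewer gas moles, so the system shifts toward the side with more gas moles — to the left.
The individual effects push in opposite directions; without quantitative information the net direction cannot be determined.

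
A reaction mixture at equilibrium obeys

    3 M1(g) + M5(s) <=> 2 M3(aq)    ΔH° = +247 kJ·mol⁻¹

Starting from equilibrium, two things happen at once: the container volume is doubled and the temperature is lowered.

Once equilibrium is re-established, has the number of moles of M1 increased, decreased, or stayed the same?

increases

Gas moles: reactants 3, products 0 (Δn_gas = -3). Expansion shifts the system toward the side with more moles of gas — to the left.
The forward reaction is endothermic. Lowering T favours the exothermic direction — shift to the left.
The net shift is to the left. M1 is a reactant, so its amount increases.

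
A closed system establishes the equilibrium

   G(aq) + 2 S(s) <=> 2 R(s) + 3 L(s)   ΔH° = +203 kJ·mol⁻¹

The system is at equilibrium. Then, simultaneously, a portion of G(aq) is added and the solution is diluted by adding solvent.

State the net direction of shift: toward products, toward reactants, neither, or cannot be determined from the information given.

Adding G (aq), a reactant, drives the reaction to the right.
Dilution lowers every aqueous concentration by the same factor. Δn_aq = 0 − 1 = -1, so the system shifts toward the side with more dissolved moles — to the left.
The individual effects push in opposite directions; without quantitative information the net direction cannot be determined.

cannot be determined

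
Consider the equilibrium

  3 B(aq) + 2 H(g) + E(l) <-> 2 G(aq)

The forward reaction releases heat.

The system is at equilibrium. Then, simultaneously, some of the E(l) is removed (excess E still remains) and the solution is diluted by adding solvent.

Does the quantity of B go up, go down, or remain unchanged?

increases

E is a pure liquid; its activity is 1 regardless of amount, so Q is unaffected — no shift from this change.
Dilution lowers every aqueous concentration by the same factor. Δn_aq = 2 − 3 = -1, so the system shifts toward the side with more dissolved moles — to the left.
The net shift is to the left. B is a reactant, so its amount increases.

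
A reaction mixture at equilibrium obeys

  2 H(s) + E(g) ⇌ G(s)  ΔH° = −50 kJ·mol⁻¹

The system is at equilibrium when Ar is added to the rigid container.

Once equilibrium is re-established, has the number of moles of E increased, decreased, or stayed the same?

unchanged

At constant volume, adding an inert gas leaves every reacting species' partial pressure unchanged, so Q is unchanged — no shift from this change.
No net shift occurs, so the amount of E is unchanged.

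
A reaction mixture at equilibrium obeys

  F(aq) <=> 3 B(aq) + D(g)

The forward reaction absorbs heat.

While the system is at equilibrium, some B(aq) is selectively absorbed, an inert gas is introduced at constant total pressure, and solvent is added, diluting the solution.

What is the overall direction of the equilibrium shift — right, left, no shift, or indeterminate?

right

Removing B (aq), a product, drives the reaction to the right.
Adding inert gas at constant total pressure expands the volume and lowers every reacting partial pressure. With Δn_gas = 1 − 0 = +1, Q moves away from K toward the side with fewer gas moles, so the system shifts toward the side with more gas moles — to the right.
Dilution lowers every aqueous concentration by the same factor. Δn_aq = 3 − 1 = +2, so the system shifts toward the side with more dissolved moles — to the right.
All effects act in the same direction — net shift to the right.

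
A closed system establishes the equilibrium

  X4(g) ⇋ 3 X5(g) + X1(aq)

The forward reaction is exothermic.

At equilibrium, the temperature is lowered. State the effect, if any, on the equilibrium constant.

increases

K depends on temperature via the van 't Hoff relation. The forward reaction is exothermic, so lowering T increases K.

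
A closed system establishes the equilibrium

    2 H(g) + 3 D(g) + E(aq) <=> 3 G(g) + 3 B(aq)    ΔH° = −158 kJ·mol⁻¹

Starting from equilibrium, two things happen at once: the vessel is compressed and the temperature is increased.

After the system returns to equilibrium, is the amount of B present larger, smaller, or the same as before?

cannot be determined

Gas moles: reactants 5, products 3 (Δn_gas = -2). Compression shifts the system toward the side with fewer moles of gas — to the right.
The forward reaction is exothermic. Raising T favours the endothermic direction — shift to the left.
The two effects oppose each other, so the net shift — and hence the change in B — cannot be determined from the given information.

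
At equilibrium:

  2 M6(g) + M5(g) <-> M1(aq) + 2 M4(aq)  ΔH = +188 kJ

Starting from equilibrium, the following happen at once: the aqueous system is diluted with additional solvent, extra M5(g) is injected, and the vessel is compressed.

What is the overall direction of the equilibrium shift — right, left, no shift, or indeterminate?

right

Dilution lowers every aqueous concentration by the same factor. Δn_aq = 3 − 0 = +3, so the system shifts toward the side with more dissolved moles — to the right.
Adding M5 (g), a reactant, drives the reaction to the right.
Gas moles: reactants 3, products 0 (Δn_gas = -3). Compression shifts the system toward the side with fewer moles of gas — to the right.
All effects act in the same direction — net shift to the right.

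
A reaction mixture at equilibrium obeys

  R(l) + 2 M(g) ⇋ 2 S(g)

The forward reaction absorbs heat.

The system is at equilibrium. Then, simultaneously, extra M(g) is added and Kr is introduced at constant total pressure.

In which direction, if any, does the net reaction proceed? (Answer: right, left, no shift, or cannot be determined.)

right

Adding M (g), a reactant, drives the reaction to the right.
Adding inert gas at constant total pressure expands the volume, scaling every reacting partial pressure by the same factor. Δn_gas = 2 − 2 = 0, so Q is unchanged — no shift.
Only the nonzero effect(s) matter; the net shift is to the right.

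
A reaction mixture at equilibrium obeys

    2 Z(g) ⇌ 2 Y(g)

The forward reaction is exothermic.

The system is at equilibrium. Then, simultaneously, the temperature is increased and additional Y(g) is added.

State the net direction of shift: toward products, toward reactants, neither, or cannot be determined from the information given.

The forward reaction is exothermic. Raising T favours the endothermic direction — shift to the left.
Adding Y (g), a product, drives the reaction to the left.
All effects act in the same direction — net shift to the left.

left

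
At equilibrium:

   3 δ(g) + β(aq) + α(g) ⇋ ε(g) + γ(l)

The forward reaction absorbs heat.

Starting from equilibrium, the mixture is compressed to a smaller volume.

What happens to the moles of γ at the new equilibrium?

increases

Gas moles: reactants 4, products 1 (Δn_gas = -3). Compression shifts the system toward the side with fewer moles of gas — to the right.
The net shift is to the right. γ is a product, so its amount increases.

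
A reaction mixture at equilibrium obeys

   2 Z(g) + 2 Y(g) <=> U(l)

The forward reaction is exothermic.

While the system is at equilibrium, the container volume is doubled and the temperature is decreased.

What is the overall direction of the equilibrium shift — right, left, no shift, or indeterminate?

Gas moles: reactants 4, products 0 (Δn_gas = -4). Expansion shifts the system toward the side with more moles of gas — to the left.
The forward reaction is exothermic. Lowering T favours the exothermic direction — shift to the right.
The individual effects push in opposite directions; without quantitative information the net direction cannot be determined.

cannot be determined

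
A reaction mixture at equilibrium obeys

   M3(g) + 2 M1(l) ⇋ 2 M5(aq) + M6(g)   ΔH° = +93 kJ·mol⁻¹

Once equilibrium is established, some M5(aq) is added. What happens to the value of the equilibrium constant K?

The equilibrium constant depends only on temperature. This perturbation may move the position of equilibrium, but since T is unchanged, K itself is unchanged.

unchanged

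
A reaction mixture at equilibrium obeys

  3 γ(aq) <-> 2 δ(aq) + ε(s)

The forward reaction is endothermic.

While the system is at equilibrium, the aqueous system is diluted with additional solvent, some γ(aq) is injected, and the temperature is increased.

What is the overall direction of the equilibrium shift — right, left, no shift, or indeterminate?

cannot be determined

Dilution lowers every aqueous concentration by the same factor. Δn_aq = 2 − 3 = -1, so the system shifts toward the side with more dissolved moles — to the left.
Adding γ (aq), a reactant, drives the reaction to the right.
The forward reaction is endothermic. Raising T favours the endothermic direction — shift to the right.
The individual effects push in opposite directions; without quantitative information the net direction cannot be determined.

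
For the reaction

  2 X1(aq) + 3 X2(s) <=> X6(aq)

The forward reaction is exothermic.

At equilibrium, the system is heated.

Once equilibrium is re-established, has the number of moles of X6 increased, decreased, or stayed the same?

decreases

The forward reaction is exothermic. Raising T favours the endothermic direction — shift to the left.
The net shift is to the left. X6 is a product, so its amount decreases.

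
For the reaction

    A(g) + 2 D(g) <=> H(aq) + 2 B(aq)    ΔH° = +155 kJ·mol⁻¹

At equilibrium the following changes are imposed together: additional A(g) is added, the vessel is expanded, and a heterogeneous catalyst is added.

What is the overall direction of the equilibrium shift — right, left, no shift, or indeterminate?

cannot be determined

Adding A (g), a reactant, drives the reaction to the right.
Gas moles: reactants 3, products 0 (Δn_gas = -3). Expansion shifts the system toward the side with more moles of gas — to the left.
A catalyst speeds both forward and reverse rates equally; it changes neither Q nor K — no shift from this change.
The individual effects push in opposite directions; without quantitative information the net direction cannot be determined.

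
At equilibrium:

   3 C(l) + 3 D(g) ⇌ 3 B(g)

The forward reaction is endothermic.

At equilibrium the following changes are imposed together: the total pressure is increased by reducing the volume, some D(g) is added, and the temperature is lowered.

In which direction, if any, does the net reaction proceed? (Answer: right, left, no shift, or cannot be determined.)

Gas moles: reactants 3, products 3. Δn_gas = 0, so a volume change leaves Q equal to K — no shift from this change.
Adding D (g), a reactant, drives the reaction to the right.
The forward reaction is endothermic. Lowering T favours the exothermic direction — shift to the left.
The individual effects push in opposite directions; without quantitative information the net direction cannot be determined.

cannot be determined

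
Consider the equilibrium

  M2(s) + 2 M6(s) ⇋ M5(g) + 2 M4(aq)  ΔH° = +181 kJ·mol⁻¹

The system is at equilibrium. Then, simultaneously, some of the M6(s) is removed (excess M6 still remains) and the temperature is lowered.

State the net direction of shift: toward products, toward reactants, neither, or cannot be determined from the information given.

left

M6 is a pure solid; its activity is 1 regardless of amount, so Q is unaffected — no shift from this change.
The forward reaction is endothermic. Lowering T favours the exothermic direction — shift to the left.
Only the nonzero effect(s) matter; the net shift is to the left.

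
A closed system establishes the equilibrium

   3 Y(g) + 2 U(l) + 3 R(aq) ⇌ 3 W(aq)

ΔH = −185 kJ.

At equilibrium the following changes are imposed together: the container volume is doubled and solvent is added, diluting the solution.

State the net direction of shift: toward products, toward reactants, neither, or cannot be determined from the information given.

left

Gas moles: reactants 3, products 0 (Δn_gas = -3). Expansion shifts the system toward the side with more moles of gas — to the left.
Dilution scales every aqueous concentration by the same factor. Δn_aq = 3 − 3 = 0, so Q is unchanged — no shift.
Only the nonzero effect(s) matter; the net shift is to the left.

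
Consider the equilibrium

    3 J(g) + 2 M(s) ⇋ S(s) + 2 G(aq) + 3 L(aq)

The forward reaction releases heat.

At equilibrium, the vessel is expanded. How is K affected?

unchanged

The equilibrium constant depends only on temperature. This perturbation may move the position of equilibrium, but since T is unchanged, K itself is unchanged.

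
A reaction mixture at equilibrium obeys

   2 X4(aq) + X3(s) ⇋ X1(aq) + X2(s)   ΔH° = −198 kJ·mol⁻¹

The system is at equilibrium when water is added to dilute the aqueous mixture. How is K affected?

unchanged

The equilibrium constant depends only on temperature. This perturbation may move the position of equilibrium, but since T is unchanged, K itself is unchanged.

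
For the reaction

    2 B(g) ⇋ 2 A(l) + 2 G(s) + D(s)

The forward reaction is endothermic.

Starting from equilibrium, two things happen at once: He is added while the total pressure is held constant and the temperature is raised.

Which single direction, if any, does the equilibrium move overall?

cannot be determined

Adding inert gas at constant total pressure expands the volume and lowers every reacting partial pressure. With Δn_gas = 0 − 2 = -2, Q moves away from K toward the side with fewer gas moles, so the system shifts toward the side with more gas moles — to the left.
The forward reaction is endothermic. Raising T favours the endothermic direction — shift to the right.
The individual effects push in opposite directions; without quantitative information the net direction cannot be determined.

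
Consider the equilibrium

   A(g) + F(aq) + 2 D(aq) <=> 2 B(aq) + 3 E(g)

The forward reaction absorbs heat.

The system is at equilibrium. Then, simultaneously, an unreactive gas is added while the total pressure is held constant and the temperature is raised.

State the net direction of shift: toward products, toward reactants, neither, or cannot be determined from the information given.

right

Adding inert gas at constant total pressure expands the volume and lowers every reacting partial pressure. With Δn_gas = 3 − 1 = +2, Q moves away from K toward the side with fewer gas moles, so the system shifts toward the side with more gas moles — to the right.
The forward reaction is endothermic. Raising T favours the endothermic direction — shift to the right.
All effects act in the same direction — net shift to the right.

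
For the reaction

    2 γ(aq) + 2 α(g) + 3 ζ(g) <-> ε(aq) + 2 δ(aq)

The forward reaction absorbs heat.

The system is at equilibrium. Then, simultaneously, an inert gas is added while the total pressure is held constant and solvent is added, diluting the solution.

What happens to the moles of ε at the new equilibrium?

cannot be determined

Adding inert gas at constant total pressure expands the volume and lowers every reacting partial pressure. With Δn_gas = 0 − 5 = -5, Q moves away from K toward the side with fewer gas moles, so the system shifts toward the side with more gas moles — to the left.
Dilution lowers every aqueous concentration by the same factor. Δn_aq = 3 − 2 = +1, so the system shifts toward the side with more dissolved moles — to the right.
The two effects oppose each other, so the net shift — and hence the change in ε — cannot be determined from the given information.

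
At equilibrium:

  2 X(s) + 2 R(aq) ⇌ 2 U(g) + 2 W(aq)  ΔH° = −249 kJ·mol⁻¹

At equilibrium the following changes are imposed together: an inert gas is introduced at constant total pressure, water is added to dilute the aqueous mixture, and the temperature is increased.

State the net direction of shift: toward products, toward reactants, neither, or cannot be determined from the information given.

cannot be determined

Adding inert gas at constant total pressure expands the volume and lowers every reacting partial pressure. With Δn_gas = 2 − 0 = +2, Q moves away from K toward the side with fewer gas moles, so the system shifts toward the side with more gas moles — to the right.
Dilution scales every aqueous concentration by the same factor. Δn_aq = 2 − 2 = 0, so Q is unchanged — no shift.
The forward reaction is exothermic. Raising T favours the endothermic direction — shift to the left.
The individual effects push in opposite directions; without quantitative information the net direction cannot be determined.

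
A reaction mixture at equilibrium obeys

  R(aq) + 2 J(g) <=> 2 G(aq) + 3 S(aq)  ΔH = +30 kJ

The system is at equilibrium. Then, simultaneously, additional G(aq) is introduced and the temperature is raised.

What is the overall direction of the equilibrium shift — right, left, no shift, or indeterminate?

cannot be determined

Adding G (aq), a product, drives the reaction to the left.
The forward reaction is endothermic. Raising T favours the endothermic direction — shift to the right.
The individual effects push in opposite directions; without quantitative information the net direction cannot be determined.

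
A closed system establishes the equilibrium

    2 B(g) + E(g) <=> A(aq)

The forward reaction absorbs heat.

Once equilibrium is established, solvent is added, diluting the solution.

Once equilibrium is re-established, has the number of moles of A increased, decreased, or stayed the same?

increases

Dilution lowers every aqueous concentration by the same factor. Δn_aq = 1 − 0 = +1, so the system shifts toward the side with more dissolved moles — to the right.
The net shift is to the right. A is a product, so its amount increases.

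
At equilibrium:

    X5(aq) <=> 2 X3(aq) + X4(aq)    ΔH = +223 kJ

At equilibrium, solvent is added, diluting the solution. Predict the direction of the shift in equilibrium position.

Dilution lowers every aqueous concentration by the same factor. Δn_aq = 3 − 1 = +2, so the system shifts toward the side with more dissolved moles — to the right.

right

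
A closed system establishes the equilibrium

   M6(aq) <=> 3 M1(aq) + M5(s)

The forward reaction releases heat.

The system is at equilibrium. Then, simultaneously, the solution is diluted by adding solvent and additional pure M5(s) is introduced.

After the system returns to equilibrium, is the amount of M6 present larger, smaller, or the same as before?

decreases

Dilution lowers every aqueous concentration by the same factor. Δn_aq = 3 − 1 = +2, so the system shifts toward the side with more dissolved moles — to the right.
M5 is a pure solid; its activity is 1 regardless of amount, so Q is unaffected — no shift from this change.
The net shift is to the right. M6 is a reactant, so its amount decreases.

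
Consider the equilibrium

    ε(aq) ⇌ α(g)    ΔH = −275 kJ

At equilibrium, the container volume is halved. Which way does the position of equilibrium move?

left

Gas moles: reactants 0, products 1 (Δn_gas = +1). Compression shifts the system toward the side with fewer moles of gas — to the left.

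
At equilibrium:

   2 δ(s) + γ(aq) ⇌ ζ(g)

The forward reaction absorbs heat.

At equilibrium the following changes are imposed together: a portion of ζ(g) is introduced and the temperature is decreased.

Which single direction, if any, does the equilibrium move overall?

Adding ζ (g), a product, drives the reaction to the left.
The forward reaction is endothermic. Lowering T favours the exothermic direction — shift to the left.
All effects act in the same direction — net shift to the left.

left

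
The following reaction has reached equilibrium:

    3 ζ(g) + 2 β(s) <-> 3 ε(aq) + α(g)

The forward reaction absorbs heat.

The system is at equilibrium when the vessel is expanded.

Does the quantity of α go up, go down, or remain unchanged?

Gas moles: reactants 3, products 1 (Δn_gas = -2). Expansion shifts the system toward the side with more moles of gas — to the left.
The net shift is to the left. α is a product, so its amount decreases.

decreases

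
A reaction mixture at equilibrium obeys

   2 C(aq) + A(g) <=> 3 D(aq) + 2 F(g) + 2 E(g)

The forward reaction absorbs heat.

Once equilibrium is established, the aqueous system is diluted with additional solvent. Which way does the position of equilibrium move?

right

Dilution lowers every aqueous concentration by the same factor. Δn_aq = 3 − 2 = +1, so the system shifts toward the side with more dissolved moles — to the right.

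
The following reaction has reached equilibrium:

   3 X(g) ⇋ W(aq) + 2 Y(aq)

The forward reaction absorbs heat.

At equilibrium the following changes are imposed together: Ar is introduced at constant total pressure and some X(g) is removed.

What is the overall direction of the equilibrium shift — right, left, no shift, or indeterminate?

left

Adding inert gas at constant total pressure expands the volume and lowers every reacting partial pressure. With Δn_gas = 0 − 3 = -3, Q moves away from K toward the side with fewer gas moles, so the system shifts toward the side with more gas moles — to the left.
Removing X (g), a reactant, drives the reaction to the left.
All effects act in the same direction — net shift to the left.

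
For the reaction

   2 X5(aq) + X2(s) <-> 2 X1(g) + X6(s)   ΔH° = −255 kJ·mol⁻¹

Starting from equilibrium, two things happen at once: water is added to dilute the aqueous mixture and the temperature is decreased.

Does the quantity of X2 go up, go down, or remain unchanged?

Dilution lowers every aqueous concentration by the same factor. Δn_aq = 0 − 2 = -2, so the system shifts toward the side with more dissolved moles — to the left.
The forward reaction is exothermic. Lowering T favours the exothermic direction — shift to the right.
The two effects oppose each other, so the net shift — and hence the change in X2 — cannot be determined from the given information.

cannot be determined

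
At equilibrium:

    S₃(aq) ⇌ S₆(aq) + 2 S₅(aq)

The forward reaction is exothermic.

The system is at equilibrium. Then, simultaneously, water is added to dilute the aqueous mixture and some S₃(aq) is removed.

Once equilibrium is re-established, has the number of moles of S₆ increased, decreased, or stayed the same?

Dilution lowers every aqueous concentration by the same factor. Δn_aq = 3 − 1 = +2, so the system shifts toward the side with more dissolved moles — to the right.
Removing S₃ (aq), a reactant, drives the reaction to the left.
The two effects oppose each other, so the net shift — and hence the change in S₆ — cannot be determined from the given information.

cannot be determined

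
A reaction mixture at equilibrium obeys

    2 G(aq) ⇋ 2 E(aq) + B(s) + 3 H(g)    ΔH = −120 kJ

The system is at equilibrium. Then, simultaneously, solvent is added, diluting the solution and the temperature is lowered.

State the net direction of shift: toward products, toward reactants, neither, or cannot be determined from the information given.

Dilution scales every aqueous concentration by the same factor. Δn_aq = 2 − 2 = 0, so Q is unchanged — no shift.
The forward reaction is exothermic. Lowering T favours the exothermic direction — shift to the right.
Only the nonzero effect(s) matter; the net shift is to the right.

right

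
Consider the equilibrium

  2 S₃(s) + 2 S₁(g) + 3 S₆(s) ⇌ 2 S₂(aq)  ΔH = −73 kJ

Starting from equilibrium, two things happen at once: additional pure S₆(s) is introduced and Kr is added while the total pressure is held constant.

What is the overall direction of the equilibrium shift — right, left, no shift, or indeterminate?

S₆ is a pure solid; its activity is 1 regardless of amount, so Q is unaffected — no shift from this change.
Adding inert gas at constant total pressure expands the volume and lowers every reacting partial pressure. With Δn_gas = 0 − 2 = -2, Q moves away from K toward the side with fewer gas moles, so the system shifts toward the side with more gas moles — to the left.
Only the nonzero effect(s) matter; the net shift is to the left.

left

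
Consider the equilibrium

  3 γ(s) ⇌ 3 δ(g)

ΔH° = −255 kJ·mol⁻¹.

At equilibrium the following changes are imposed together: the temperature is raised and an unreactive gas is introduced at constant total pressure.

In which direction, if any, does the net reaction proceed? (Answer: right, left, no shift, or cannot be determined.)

The forward reaction is exothermic. Raising T favours the endothermic direction — shift to the left.
Adding inert gas at constant total pressure expands the volume and lowers every reacting partial pressure. With Δn_gas = 3 − 0 = +3, Q moves away from K toward the side with fewer gas moles, so the system shifts toward the side with more gas moles — to the right.
The individual effects push in opposite directions; without quantitative information the net direction cannot be determined.

cannot be determined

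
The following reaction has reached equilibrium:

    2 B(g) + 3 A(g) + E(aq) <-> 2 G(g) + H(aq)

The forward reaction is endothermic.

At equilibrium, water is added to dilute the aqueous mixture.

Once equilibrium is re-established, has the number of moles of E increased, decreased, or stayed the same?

unchanged

Dilution scales every aqueous concentration by the same factor. Δn_aq = 1 − 1 = 0, so Q is unchanged — no shift.
No net shift occurs, so the amount of E is unchanged.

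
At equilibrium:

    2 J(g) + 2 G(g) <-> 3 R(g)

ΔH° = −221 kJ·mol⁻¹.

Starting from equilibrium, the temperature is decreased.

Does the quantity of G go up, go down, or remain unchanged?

decreases

The forward reaction is exothermic. Lowering T favours the exothermic direction — shift to the right.
The net shift is to the right. G is a reactant, so its amount decreases.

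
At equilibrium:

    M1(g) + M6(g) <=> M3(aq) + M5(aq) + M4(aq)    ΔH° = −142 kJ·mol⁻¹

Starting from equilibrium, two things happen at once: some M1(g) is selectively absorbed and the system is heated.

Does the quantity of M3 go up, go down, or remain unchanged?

Removing M1 (g), a reactant, drives the reaction to the left.
The forward reaction is exothermic. Raising T favours the endothermic direction — shift to the left.
The net shift is to the left. M3 is a product, so its amount decreases.

decreases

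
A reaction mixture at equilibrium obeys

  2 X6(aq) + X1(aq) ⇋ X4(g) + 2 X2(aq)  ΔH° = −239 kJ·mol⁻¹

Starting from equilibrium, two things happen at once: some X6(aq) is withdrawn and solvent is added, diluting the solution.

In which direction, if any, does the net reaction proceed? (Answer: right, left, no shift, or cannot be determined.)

Removing X6 (aq), a reactant, drives the reaction to the left.
Dilution lowers every aqueous concentration by the same factor. Δn_aq = 2 − 3 = -1, so the system shifts toward the side with more dissolved moles — to the left.
All effects act in the same direction — net shift to the left.

left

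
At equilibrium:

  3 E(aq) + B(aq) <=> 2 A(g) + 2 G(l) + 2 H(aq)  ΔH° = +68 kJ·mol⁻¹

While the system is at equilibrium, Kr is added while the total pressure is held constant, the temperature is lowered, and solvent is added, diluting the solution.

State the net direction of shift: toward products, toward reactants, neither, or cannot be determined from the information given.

Adding inert gas at constant total pressure expands the volume and lowers every reacting partial pressure. With Δn_gas = 2 − 0 = +2, Q moves away from K toward the side with fewer gas moles, so the system shifts toward the side with more gas moles — to the right.
The forward reaction is endothermic. Lowering T favours the exothermic direction — shift to the left.
Dilution lowers every aqueous concentration by the same factor. Δn_aq = 2 − 4 = -2, so the system shifts toward the side with more dissolved moles — to the left.
The individual effects push in opposite directions; without quantitative information the net direction cannot be determined.

cannot be determined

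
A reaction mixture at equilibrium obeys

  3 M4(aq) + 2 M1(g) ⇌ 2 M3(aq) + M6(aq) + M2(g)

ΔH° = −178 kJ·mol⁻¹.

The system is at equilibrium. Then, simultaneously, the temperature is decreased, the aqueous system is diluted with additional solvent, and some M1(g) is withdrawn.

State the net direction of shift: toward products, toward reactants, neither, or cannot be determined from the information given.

cannot be determined

The forward reaction is exothermic. Lowering T favours the exothermic direction — shift to the right.
Dilution scales every aqueous concentration by the same factor. Δn_aq = 3 − 3 = 0, so Q is unchanged — no shift.
Removing M1 (g), a reactant, drives the reaction to the left.
The individual effects push in opposite directions; without quantitative information the net direction cannot be determined.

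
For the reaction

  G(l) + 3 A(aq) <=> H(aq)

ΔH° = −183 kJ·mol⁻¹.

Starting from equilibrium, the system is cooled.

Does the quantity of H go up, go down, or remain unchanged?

The forward reaction is exothermic. Lowering T favours the exothermic direction — shift to the right.
The net shift is to the right. H is a product, so its amount increases.

increases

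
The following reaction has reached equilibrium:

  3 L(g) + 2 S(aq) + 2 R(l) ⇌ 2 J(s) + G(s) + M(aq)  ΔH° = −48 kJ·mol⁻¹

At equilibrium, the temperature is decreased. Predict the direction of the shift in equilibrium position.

right

The forward reaction is exothermic. Lowering T favours the exothermic direction — shift to the right.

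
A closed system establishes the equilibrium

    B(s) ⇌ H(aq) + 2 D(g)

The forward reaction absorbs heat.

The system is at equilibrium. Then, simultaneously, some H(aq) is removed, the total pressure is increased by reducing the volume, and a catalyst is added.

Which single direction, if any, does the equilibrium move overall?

Removing H (aq), a product, drives the reaction to the right.
Gas moles: reactants 0, products 2 (Δn_gas = +2). Compression shifts the system toward the side with fewer moles of gas — to the left.
A catalyst speeds both forward and reverse rates equally; it changes neither Q nor K — no shift from this change.
The individual effects push in opposite directions; without quantitative information the net direction cannot be determined.

cannot be determined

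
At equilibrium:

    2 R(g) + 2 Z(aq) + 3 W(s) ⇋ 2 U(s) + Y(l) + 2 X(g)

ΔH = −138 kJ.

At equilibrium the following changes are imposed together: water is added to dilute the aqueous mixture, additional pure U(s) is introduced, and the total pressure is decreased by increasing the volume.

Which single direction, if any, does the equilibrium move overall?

left

Dilution lowers every aqueous concentration by the same factor. Δn_aq = 0 − 2 = -2, so the system shifts toward the side with more dissolved moles — to the left.
U is a pure solid; its activity is 1 regardless of amount, so Q is unaffected — no shift from this change.
Gas moles: reactants 2, products 2. Δn_gas = 0, so a volume change leaves Q equal to K — no shift from this change.
Only the nonzero effect(s) matter; the net shift is to the left.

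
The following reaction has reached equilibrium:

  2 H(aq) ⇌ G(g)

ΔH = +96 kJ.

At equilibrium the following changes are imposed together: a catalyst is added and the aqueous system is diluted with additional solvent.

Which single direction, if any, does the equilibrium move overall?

A catalyst speeds both forward and reverse rates equally; it changes neither Q nor K — no shift from this change.
Dilution lowers every aqueous concentration by the same factor. Δn_aq = 0 − 2 = -2, so the system shifts toward the side with more dissolved moles — to the left.
Only the nonzero effect(s) matter; the net shift is to the left.

left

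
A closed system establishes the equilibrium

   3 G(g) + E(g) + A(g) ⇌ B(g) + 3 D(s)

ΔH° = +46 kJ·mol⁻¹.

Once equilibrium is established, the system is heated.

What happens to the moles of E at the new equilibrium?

The forward reaction is endothermic. Raising T favours the endothermic direction — shift to the right.
The net shift is to the right. E is a reactant, so its amount decreases.

decreases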